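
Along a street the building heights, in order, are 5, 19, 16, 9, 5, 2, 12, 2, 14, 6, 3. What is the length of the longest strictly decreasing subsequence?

5

Negate each value so 'decreasing' becomes 'increasing', then run patience tails on the negated sequence:
-5 → extends → [-5]
-19 → replaces -5 → [-19]
-16 → extends → [-19, -16]
-9 → extends → [-19, -16, -9]
-5 → extends → [-19, -16, -9, -5]
-2 → extends → [-19, -16, -9, -5, -2]
-12 → replaces -9 → [-19, -16, -12, -5, -2]
-2 → already a tail → [-19, -16, -12, -5, -2]
-14 → replaces -12 → [-19, -16, -14, -5, -2]
-6 → replaces -5 → [-19, -16, -14, -6, -2]
-3 → replaces -2 → [-19, -16, -14, -6, -3]
Five tails, so the longest strictly decreasing subsequence of the original has length 5.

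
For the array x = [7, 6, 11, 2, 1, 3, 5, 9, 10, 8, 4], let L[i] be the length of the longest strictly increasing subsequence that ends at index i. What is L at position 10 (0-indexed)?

dp[i] = 1 + max{dp[j] : j<i, x[j]<x[i]} (or 1 if no such j):
i:      0  1  2  3  4  5  6  7  8  9 10
x[i]:   7  6 11  2  1  3  5  9 10  8  4
dp:     1  1  2  1  1  2  3  4  5  4  3
At index 10 the value is 3.

3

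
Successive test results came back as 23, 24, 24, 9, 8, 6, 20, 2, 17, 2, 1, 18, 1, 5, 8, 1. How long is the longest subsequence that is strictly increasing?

3

Track the smallest tail for each achievable length (strict):
23 → extends → [23]
24 → extends → [23, 24]
24 → already a tail → [23, 24]
9 → replaces 23 → [9, 24]
8 → replaces 9 → [8, 24]
6 → replaces 8 → [6, 24]
20 → replaces 24 → [6, 20]
2 → replaces 6 → [2, 20]
17 → replaces 20 → [2, 17]
2 → already a tail → [2, 17]
1 → replaces 2 → [1, 17]
18 → extends → [1, 17, 18]
1 → already a tail → [1, 17, 18]
5 → replaces 17 → [1, 5, 18]
8 → replaces 18 → [1, 5, 8]
1 → already a tail → [1, 5, 8]
Three tails, so the longest strictly increasing subsequence has length 3 (e.g. 9, 17, 18).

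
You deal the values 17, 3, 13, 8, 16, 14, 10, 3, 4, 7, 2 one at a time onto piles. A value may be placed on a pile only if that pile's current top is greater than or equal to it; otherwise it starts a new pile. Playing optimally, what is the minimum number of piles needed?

3

The minimum number of non-increasing subsequences covering a sequence equals the length of its longest strictly increasing subsequence.
LIS length is 3 (e.g. 3, 13, 16), so 3 piles are needed.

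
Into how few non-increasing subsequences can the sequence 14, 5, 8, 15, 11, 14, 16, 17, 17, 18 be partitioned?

7

Place each on the leftmost legal pile:
14 → new pile 1 (tops now [14])
5 → pile 1 (tops now [5])
8 → new pile 2 (tops now [5, 8])
15 → new pile 3 (tops now [5, 8, 15])
11 → pile 3 (tops now [5, 8, 11])
14 → new pile 4 (tops now [5, 8, 11, 14])
16 → new pile 5 (tops now [5, 8, 11, 14, 16])
17 → new pile 6 (tops now [5, 8, 11, 14, 16, 17])
17 → pile 6 (tops now [5, 8, 11, 14, 16, 17])
18 → new pile 7 (tops now [5, 8, 11, 14, 16, 17, 18])
Seven piles.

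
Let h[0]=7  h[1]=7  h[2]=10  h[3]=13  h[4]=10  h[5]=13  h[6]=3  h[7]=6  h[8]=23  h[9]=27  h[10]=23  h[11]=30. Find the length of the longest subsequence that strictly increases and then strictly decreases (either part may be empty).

inc[i] = longest strictly increasing subsequence ending at i; dec[i] = longest strictly decreasing subsequence starting at i:
i:      0  1  2  3  4  5  6  7  8  9 10 11
h[i]:   7  7 10 13 10 13  3  6 23 27 23 30
inc:    1  1  2  3  2  3  1  2  4  5  4  6
dec:    2  2  2  3  2  2  1  1  1  2  1  1
Best peak at i=9 (value 27): inc=5, dec=2, length 5+2−1 = 6.

6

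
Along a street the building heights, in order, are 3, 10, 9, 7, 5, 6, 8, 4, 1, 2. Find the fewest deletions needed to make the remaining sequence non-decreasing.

6

Fewest deletions = n − (longest non-decreasing subsequence).
Patience tails:
3 → extends → [3]
10 → extends → [3, 10]
9 → replaces 10 → [3, 9]
7 → replaces 9 → [3, 7]
5 → replaces 7 → [3, 5]
6 → extends → [3, 5, 6]
8 → extends → [3, 5, 6, 8]
4 → replaces 5 → [3, 4, 6, 8]
1 → replaces 3 → [1, 4, 6, 8]
2 → replaces 4 → [1, 2, 6, 8]
Longest non-decreasing subsequence has length 4, so deletions = 10 − 4 = 6.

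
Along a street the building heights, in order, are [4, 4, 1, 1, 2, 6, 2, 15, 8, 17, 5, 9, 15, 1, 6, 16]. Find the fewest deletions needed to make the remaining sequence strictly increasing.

Fewest deletions = n − (longest strictly increasing subsequence).
i:      1  2  3  4  5  6  7  8  9 10 11 12 13 14 15 16
a[i]:   4  4  1  1  2  6  2 15  8 17  5  9 15  1  6 16
dp:     1  1  1  1  2  3  2  4  4  5  3  5  6  1  4  7
max dp = 7, so deletions = 16 − 7 = 9.

9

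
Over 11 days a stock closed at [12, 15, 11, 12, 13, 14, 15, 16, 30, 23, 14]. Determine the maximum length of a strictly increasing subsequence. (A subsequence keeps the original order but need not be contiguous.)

Track the smallest tail for each achievable length (strict):
12 → extends → [12]
15 → extends → [12, 15]
11 → replaces 12 → [11, 15]
12 → replaces 15 → [11, 12]
13 → extends → [11, 12, 13]
14 → extends → [11, 12, 13, 14]
15 → extends → [11, 12, 13, 14, 15]
16 → extends → [11, 12, 13, 14, 15, 16]
30 → extends → [11, 12, 13, 14, 15, 16, 30]
23 → replaces 30 → [11, 12, 13, 14, 15, 16, 23]
14 → already a tail → [11, 12, 13, 14, 15, 16, 23]
Seven tails, so the longest strictly increasing subsequence has length 7 (e.g. 11, 12, 13, 14, 15, 16, 30).

7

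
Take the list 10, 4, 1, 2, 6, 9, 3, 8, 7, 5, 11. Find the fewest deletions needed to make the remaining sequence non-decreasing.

6

Fewest deletions = n − (longest non-decreasing subsequence).
i:      1  2  3  4  5  6  7  8  9 10 11
a[i]:  10  4  1  2  6  9  3  8  7  5 11
dp:     1  1  1  2  3  4  3  4  4  4  5
max dp = 5, so deletions = 11 − 5 = 6.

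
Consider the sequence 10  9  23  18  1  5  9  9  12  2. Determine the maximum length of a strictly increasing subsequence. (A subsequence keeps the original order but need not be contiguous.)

4

Let dp[i] be the length of the longest such subsequence ending at index i:
i:      1  2  3  4  5  6  7  8  9 10
a[i]:  10  9 23 18  1  5  9  9 12  2
dp:     1  1  2  2  1  2  3  3  4  2
Maximum dp value is 4.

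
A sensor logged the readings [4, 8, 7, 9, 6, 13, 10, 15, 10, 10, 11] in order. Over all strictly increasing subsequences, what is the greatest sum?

Let S[i] be the best sum of a strictly increasing subsequence ending at i:
i:      1  2  3  4  5  6  7  8  9 10 11
a[i]:   4  8  7  9  6 13 10 15 10 10 11
S:      4 12 11 21 10 34 31 49 31 31 42
Maximum is 49 (e.g. 4 + 8 + 9 + 13 + 15).

49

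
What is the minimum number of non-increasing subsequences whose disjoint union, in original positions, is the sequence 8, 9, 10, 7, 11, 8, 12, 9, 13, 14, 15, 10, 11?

8

Place each on the leftmost legal pile:
8 → new pile 1 (tops now [8])
9 → new pile 2 (tops now [8, 9])
10 → new pile 3 (tops now [8, 9, 10])
7 → pile 1 (tops now [7, 9, 10])
11 → new pile 4 (tops now [7, 9, 10, 11])
8 → pile 2 (tops now [7, 8, 10, 11])
12 → new pile 5 (tops now [7, 8, 10, 11, 12])
9 → pile 3 (tops now [7, 8, 9, 11, 12])
13 → new pile 6 (tops now [7, 8, 9, 11, 12, 13])
14 → new pile 7 (tops now [7, 8, 9, 11, 12, 13, 14])
15 → new pile 8 (tops now [7, 8, 9, 11, 12, 13, 14, 15])
10 → pile 4 (tops now [7, 8, 9, 10, 12, 13, 14, 15])
11 → pile 5 (tops now [7, 8, 9, 10, 11, 13, 14, 15])
Eight piles.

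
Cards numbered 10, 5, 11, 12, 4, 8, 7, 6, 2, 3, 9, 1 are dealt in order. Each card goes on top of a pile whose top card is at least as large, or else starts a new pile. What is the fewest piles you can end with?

The minimum number of non-increasing subsequences covering a sequence equals the length of its longest strictly increasing subsequence.
LIS length is 3 (e.g. 10, 11, 12), so 3 piles are needed.

3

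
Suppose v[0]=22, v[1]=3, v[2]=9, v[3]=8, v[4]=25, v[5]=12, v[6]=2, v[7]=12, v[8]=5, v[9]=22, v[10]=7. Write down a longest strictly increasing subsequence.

3, 9, 12, 22

Patience tails give the LIS length; then backtrack through the dp parents:
22 → extends → [22]
3 → replaces 22 → [3]
9 → extends → [3, 9]
8 → replaces 9 → [3, 8]
25 → extends → [3, 8, 25]
12 → replaces 25 → [3, 8, 12]
2 → replaces 3 → [2, 8, 12]
12 → already a tail → [2, 8, 12]
5 → replaces 8 → [2, 5, 12]
22 → extends → [2, 5, 12, 22]
7 → replaces 12 → [2, 5, 7, 22]
Length 4; one witness is 3, 9, 12, 22.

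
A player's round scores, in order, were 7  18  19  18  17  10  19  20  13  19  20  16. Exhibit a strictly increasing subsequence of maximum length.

Patience tails give the LIS length; then backtrack through the dp parents:
7 → extends → [7]
18 → extends → [7, 18]
19 → extends → [7, 18, 19]
18 → already a tail → [7, 18, 19]
17 → replaces 18 → [7, 17, 19]
10 → replaces 17 → [7, 10, 19]
19 → already a tail → [7, 10, 19]
20 → extends → [7, 10, 19, 20]
13 → replaces 19 → [7, 10, 13, 20]
19 → replaces 20 → [7, 10, 13, 19]
20 → extends → [7, 10, 13, 19, 20]
16 → replaces 19 → [7, 10, 13, 16, 20]
Length 5; one witness is 7, 10, 13, 19, 20.

7, 10, 13, 19, 20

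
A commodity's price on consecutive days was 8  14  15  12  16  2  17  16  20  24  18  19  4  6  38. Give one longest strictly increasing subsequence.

8, 14, 15, 16, 17, 20, 24, 38

Patience tails give the LIS length; then backtrack through the dp parents:
8 → extends → [8]
14 → extends → [8, 14]
15 → extends → [8, 14, 15]
12 → replaces 14 → [8, 12, 15]
16 → extends → [8, 12, 15, 16]
2 → replaces 8 → [2, 12, 15, 16]
17 → extends → [2, 12, 15, 16, 17]
16 → already a tail → [2, 12, 15, 16, 17]
20 → extends → [2, 12, 15, 16, 17, 20]
24 → extends → [2, 12, 15, 16, 17, 20, 24]
18 → replaces 20 → [2, 12, 15, 16, 17, 18, 24]
19 → replaces 24 → [2, 12, 15, 16, 17, 18, 19]
4 → replaces 12 → [2, 4, 15, 16, 17, 18, 19]
6 → replaces 15 → [2, 4, 6, 16, 17, 18, 19]
38 → extends → [2, 4, 6, 16, 17, 18, 19, 38]
Length 8; one witness is 8, 14, 15, 16, 17, 20, 24, 38.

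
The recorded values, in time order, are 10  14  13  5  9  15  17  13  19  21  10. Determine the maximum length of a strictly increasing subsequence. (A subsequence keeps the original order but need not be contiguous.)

Track the smallest tail for each achievable length (strict):
10 → extends → [10]
14 → extends → [10, 14]
13 → replaces 14 → [10, 13]
5 → replaces 10 → [5, 13]
9 → replaces 13 → [5, 9]
15 → extends → [5, 9, 15]
17 → extends → [5, 9, 15, 17]
13 → replaces 15 → [5, 9, 13, 17]
19 → extends → [5, 9, 13, 17, 19]
21 → extends → [5, 9, 13, 17, 19, 21]
10 → replaces 13 → [5, 9, 10, 17, 19, 21]
Six tails, so the longest strictly increasing subsequence has length 6 (e.g. 10, 14, 15, 17, 19, 21).

6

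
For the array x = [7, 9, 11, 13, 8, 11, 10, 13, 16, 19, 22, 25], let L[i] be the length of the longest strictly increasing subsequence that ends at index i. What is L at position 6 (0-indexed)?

dp[i] = 1 + max{dp[j] : j<i, x[j]<x[i]} (or 1 if no such j):
i:      0  1  2  3  4  5  6  7  8  9 10 11
x[i]:   7  9 11 13  8 11 10 13 16 19 22 25
dp:     1  2  3  4  2  3  3  4  5  6  7  8
At index 6 the value is 3.

3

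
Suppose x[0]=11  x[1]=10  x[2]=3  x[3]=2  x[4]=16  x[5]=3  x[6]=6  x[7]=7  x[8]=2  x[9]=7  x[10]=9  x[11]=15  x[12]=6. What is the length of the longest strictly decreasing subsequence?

4

Negate each value so 'decreasing' becomes 'increasing', then run patience tails on the negated sequence:
-11 → extends → [-11]
-10 → extends → [-11, -10]
-3 → extends → [-11, -10, -3]
-2 → extends → [-11, -10, -3, -2]
-16 → replaces -11 → [-16, -10, -3, -2]
-3 → already a tail → [-16, -10, -3, -2]
-6 → replaces -3 → [-16, -10, -6, -2]
-7 → replaces -6 → [-16, -10, -7, -2]
-2 → already a tail → [-16, -10, -7, -2]
-7 → already a tail → [-16, -10, -7, -2]
-9 → replaces -7 → [-16, -10, -9, -2]
-15 → replaces -10 → [-16, -15, -9, -2]
-6 → replaces -2 → [-16, -15, -9, -6]
Four tails, so the longest strictly decreasing subsequence of the original has length 4.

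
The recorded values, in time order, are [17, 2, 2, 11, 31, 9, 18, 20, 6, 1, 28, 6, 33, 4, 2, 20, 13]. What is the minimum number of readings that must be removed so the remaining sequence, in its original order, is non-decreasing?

10

Fewest deletions = n − (longest non-decreasing subsequence).
Patience tails:
17 → extends → [17]
2 → replaces 17 → [2]
2 → extends → [2, 2]
11 → extends → [2, 2, 11]
31 → extends → [2, 2, 11, 31]
9 → replaces 11 → [2, 2, 9, 31]
18 → replaces 31 → [2, 2, 9, 18]
20 → extends → [2, 2, 9, 18, 20]
6 → replaces 9 → [2, 2, 6, 18, 20]
1 → replaces 2 → [1, 2, 6, 18, 20]
28 → extends → [1, 2, 6, 18, 20, 28]
6 → replaces 18 → [1, 2, 6, 6, 20, 28]
33 → extends → [1, 2, 6, 6, 20, 28, 33]
4 → replaces 6 → [1, 2, 4, 6, 20, 28, 33]
2 → replaces 4 → [1, 2, 2, 6, 20, 28, 33]
20 → replaces 28 → [1, 2, 2, 6, 20, 20, 33]
13 → replaces 20 → [1, 2, 2, 6, 13, 20, 33]
Longest non-decreasing subsequence has length 7, so deletions = 17 − 7 = 10.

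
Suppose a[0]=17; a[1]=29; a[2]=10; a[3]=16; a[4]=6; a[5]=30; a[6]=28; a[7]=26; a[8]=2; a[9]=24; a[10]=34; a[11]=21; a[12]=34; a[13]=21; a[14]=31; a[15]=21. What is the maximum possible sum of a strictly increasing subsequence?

110

Let S[i] be the best sum of a strictly increasing subsequence ending at i:
i:       0   1   2   3   4   5   6   7   8   9  10  11  12  13  14  15
a[i]:   17  29  10  16   6  30  28  26   2  24  34  21  34  21  31  21
S:      17  46  10  26   6  76  54  52   2  50 110  47 110  47 107  47
Maximum is 110 (e.g. 17 + 29 + 30 + 34).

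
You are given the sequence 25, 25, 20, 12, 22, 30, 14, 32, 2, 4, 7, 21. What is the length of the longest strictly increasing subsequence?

Let dp[i] be the length of the longest such subsequence ending at index i:
i:      1  2  3  4  5  6  7  8  9 10 11 12
a[i]:  25 25 20 12 22 30 14 32  2  4  7 21
dp:     1  1  1  1  2  3  2  4  1  2  3  4
Maximum dp value is 4.

4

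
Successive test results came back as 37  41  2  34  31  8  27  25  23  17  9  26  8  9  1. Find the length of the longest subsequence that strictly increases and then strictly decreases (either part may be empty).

11

inc[i] = longest strictly increasing subsequence ending at i; dec[i] = longest strictly decreasing subsequence starting at i:
i:      1  2  3  4  5  6  7  8  9 10 11 12 13 14 15
a[i]:  37 41  2 34 31  8 27 25 23 17  9 26  8  9  1
inc:    1  2  1  2  2  2  3  3  3  3  3  4  2  3  1
dec:   10 10  2  9  8  2  7  6  5  4  3  3  2  2  1
Best peak at i=2 (value 41): inc=2, dec=10, length 2+10−1 = 11.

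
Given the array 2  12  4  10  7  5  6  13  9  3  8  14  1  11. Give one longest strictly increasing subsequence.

2, 4, 5, 6, 13, 14

Patience tails give the LIS length; then backtrack through the dp parents:
2 → extends → [2]
12 → extends → [2, 12]
4 → replaces 12 → [2, 4]
10 → extends → [2, 4, 10]
7 → replaces 10 → [2, 4, 7]
5 → replaces 7 → [2, 4, 5]
6 → extends → [2, 4, 5, 6]
13 → extends → [2, 4, 5, 6, 13]
9 → replaces 13 → [2, 4, 5, 6, 9]
3 → replaces 4 → [2, 3, 5, 6, 9]
8 → replaces 9 → [2, 3, 5, 6, 8]
14 → extends → [2, 3, 5, 6, 8, 14]
1 → replaces 2 → [1, 3, 5, 6, 8, 14]
11 → replaces 14 → [1, 3, 5, 6, 8, 11]
Length 6; one witness is 2, 4, 5, 6, 13, 14.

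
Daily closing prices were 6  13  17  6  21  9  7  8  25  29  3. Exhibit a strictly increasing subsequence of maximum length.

Patience tails give the LIS length; then backtrack through the dp parents:
6 → extends → [6]
13 → extends → [6, 13]
17 → extends → [6, 13, 17]
6 → already a tail → [6, 13, 17]
21 → extends → [6, 13, 17, 21]
9 → replaces 13 → [6, 9, 17, 21]
7 → replaces 9 → [6, 7, 17, 21]
8 → replaces 17 → [6, 7, 8, 21]
25 → extends → [6, 7, 8, 21, 25]
29 → extends → [6, 7, 8, 21, 25, 29]
3 → replaces 6 → [3, 7, 8, 21, 25, 29]
Length 6; one witness is 6, 13, 17, 21, 25, 29.

6, 13, 17, 21, 25, 29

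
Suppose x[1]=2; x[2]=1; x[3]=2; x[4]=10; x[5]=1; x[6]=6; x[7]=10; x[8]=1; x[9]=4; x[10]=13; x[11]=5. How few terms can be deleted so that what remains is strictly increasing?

Fewest deletions = n − (longest strictly increasing subsequence).
Patience tails:
2 → extends → [2]
1 → replaces 2 → [1]
2 → extends → [1, 2]
10 → extends → [1, 2, 10]
1 → already a tail → [1, 2, 10]
6 → replaces 10 → [1, 2, 6]
10 → extends → [1, 2, 6, 10]
1 → already a tail → [1, 2, 6, 10]
4 → replaces 6 → [1, 2, 4, 10]
13 → extends → [1, 2, 4, 10, 13]
5 → replaces 10 → [1, 2, 4, 5, 13]
Longest strictly increasing subsequence has length 5, so deletions = 11 − 5 = 6.

6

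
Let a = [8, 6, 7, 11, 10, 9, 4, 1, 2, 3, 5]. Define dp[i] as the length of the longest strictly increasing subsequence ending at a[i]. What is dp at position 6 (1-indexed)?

dp[i] = 1 + max{dp[j] : j<i, a[j]<a[i]} (or 1 if no such j):
i:      1  2  3  4  5  6  7  8  9 10 11
a[i]:   8  6  7 11 10  9  4  1  2  3  5
dp:     1  1  2  3  3  3  1  1  2  3  4
At index 6 the value is 3.

3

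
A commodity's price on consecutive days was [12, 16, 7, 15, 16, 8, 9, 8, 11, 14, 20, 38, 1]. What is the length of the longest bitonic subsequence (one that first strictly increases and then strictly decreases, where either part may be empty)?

8

inc[i] = longest strictly increasing subsequence ending at i; dec[i] = longest strictly decreasing subsequence starting at i:
i:      1  2  3  4  5  6  7  8  9 10 11 12 13
a[i]:  12 16  7 15 16  8  9  8 11 14 20 38  1
inc:    1  2  1  2  3  2  3  2  4  5  6  7  1
dec:    4  5  2  4  4  2  3  2  2  2  2  2  1
Best peak at i=12 (value 38): inc=7, dec=2, length 7+2−1 = 8.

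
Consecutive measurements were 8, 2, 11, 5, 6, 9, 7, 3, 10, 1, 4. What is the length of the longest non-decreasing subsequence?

5

Track the smallest tail for each achievable length (allowing ties):
8 → extends → [8]
2 → replaces 8 → [2]
11 → extends → [2, 11]
5 → replaces 11 → [2, 5]
6 → extends → [2, 5, 6]
9 → extends → [2, 5, 6, 9]
7 → replaces 9 → [2, 5, 6, 7]
3 → replaces 5 → [2, 3, 6, 7]
10 → extends → [2, 3, 6, 7, 10]
1 → replaces 2 → [1, 3, 6, 7, 10]
4 → replaces 6 → [1, 3, 4, 7, 10]
Five tails, so the longest non-decreasing subsequence has length 5 (e.g. 2, 5, 6, 9, 10).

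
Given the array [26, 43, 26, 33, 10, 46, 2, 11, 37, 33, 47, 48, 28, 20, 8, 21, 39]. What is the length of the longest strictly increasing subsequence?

5

Let dp[i] be the length of the longest such subsequence ending at index i:
i:      1  2  3  4  5  6  7  8  9 10 11 12 13 14 15 16 17
a[i]:  26 43 26 33 10 46  2 11 37 33 47 48 28 20  8 21 39
dp:     1  2  1  2  1  3  1  2  3  3  4  5  3  3  2  4  5
Maximum dp value is 5.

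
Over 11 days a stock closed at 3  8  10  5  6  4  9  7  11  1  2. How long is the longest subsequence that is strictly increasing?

5

Track the smallest tail for each achievable length (strict):
3 → extends → [3]
8 → extends → [3, 8]
10 → extends → [3, 8, 10]
5 → replaces 8 → [3, 5, 10]
6 → replaces 10 → [3, 5, 6]
4 → replaces 5 → [3, 4, 6]
9 → extends → [3, 4, 6, 9]
7 → replaces 9 → [3, 4, 6, 7]
11 → extends → [3, 4, 6, 7, 11]
1 → replaces 3 → [1, 4, 6, 7, 11]
2 → replaces 4 → [1, 2, 6, 7, 11]
Five tails, so the longest strictly increasing subsequence has length 5 (e.g. 3, 5, 6, 9, 11).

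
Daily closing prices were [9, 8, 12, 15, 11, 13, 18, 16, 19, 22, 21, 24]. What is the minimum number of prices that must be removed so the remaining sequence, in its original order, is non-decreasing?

Fewest deletions = n − (longest non-decreasing subsequence).
i:      1  2  3  4  5  6  7  8  9 10 11 12
a[i]:   9  8 12 15 11 13 18 16 19 22 21 24
dp:     1  1  2  3  2  3  4  4  5  6  6  7
max dp = 7, so deletions = 12 − 7 = 5.

5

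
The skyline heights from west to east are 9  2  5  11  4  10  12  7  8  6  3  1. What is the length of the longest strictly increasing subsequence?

4

Track the smallest tail for each achievable length (strict):
9 → extends → [9]
2 → replaces 9 → [2]
5 → extends → [2, 5]
11 → extends → [2, 5, 11]
4 → replaces 5 → [2, 4, 11]
10 → replaces 11 → [2, 4, 10]
12 → extends → [2, 4, 10, 12]
7 → replaces 10 → [2, 4, 7, 12]
8 → replaces 12 → [2, 4, 7, 8]
6 → replaces 7 → [2, 4, 6, 8]
3 → replaces 4 → [2, 3, 6, 8]
1 → replaces 2 → [1, 3, 6, 8]
Four tails, so the longest strictly increasing subsequence has length 4 (e.g. 2, 5, 11, 12).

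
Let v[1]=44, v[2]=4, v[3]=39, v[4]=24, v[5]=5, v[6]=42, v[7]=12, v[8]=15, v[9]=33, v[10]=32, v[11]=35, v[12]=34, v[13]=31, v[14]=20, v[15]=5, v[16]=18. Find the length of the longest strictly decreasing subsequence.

7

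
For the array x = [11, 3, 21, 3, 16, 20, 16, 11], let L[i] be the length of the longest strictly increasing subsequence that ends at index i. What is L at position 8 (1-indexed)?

2

dp[i] = 1 + max{dp[j] : j<i, x[j]<x[i]} (or 1 if no such j):
i:      1  2  3  4  5  6  7  8
x[i]:  11  3 21  3 16 20 16 11
dp:     1  1  2  1  2  3  2  2
At index 8 the value is 2.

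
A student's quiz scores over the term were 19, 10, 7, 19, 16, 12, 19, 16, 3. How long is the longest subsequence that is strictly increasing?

3

Track the smallest tail for each achievable length (strict):
19 → extends → [19]
10 → replaces 19 → [10]
7 → replaces 10 → [7]
19 → extends → [7, 19]
16 → replaces 19 → [7, 16]
12 → replaces 16 → [7, 12]
19 → extends → [7, 12, 19]
16 → replaces 19 → [7, 12, 16]
3 → replaces 7 → [3, 12, 16]
Three tails, so the longest strictly increasing subsequence has length 3 (e.g. 10, 16, 19).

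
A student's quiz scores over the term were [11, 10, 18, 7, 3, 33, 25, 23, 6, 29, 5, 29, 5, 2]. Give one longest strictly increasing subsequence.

Patience tails give the LIS length; then backtrack through the dp parents:
11 → extends → [11]
10 → replaces 11 → [10]
18 → extends → [10, 18]
7 → replaces 10 → [7, 18]
3 → replaces 7 → [3, 18]
33 → extends → [3, 18, 33]
25 → replaces 33 → [3, 18, 25]
23 → replaces 25 → [3, 18, 23]
6 → replaces 18 → [3, 6, 23]
29 → extends → [3, 6, 23, 29]
5 → replaces 6 → [3, 5, 23, 29]
29 → already a tail → [3, 5, 23, 29]
5 → already a tail → [3, 5, 23, 29]
2 → replaces 3 → [2, 5, 23, 29]
Length 4; one witness is 11, 18, 25, 29.

11, 18, 25, 29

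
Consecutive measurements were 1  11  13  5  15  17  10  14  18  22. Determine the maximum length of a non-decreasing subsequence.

7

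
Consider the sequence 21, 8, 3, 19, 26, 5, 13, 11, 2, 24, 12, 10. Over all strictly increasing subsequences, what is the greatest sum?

Let S[i] be the best sum of a strictly increasing subsequence ending at i:
i:      1  2  3  4  5  6  7  8  9 10 11 12
a[i]:  21  8  3 19 26  5 13 11  2 24 12 10
S:     21  8  3 27 53  8 21 19  2 51 31 18
Maximum is 53 (e.g. 8 + 19 + 26).

53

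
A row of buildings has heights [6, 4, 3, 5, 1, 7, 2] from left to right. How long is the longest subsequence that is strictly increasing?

3

Let dp[i] be the length of the longest such subsequence ending at index i:
i:     1 2 3 4 5 6 7
a[i]:  6 4 3 5 1 7 2
dp:    1 1 1 2 1 3 2
Maximum dp value is 3.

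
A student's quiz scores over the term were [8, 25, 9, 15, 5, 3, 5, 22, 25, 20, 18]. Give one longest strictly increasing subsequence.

Patience tails give the LIS length; then backtrack through the dp parents:
8 → extends → [8]
25 → extends → [8, 25]
9 → replaces 25 → [8, 9]
15 → extends → [8, 9, 15]
5 → replaces 8 → [5, 9, 15]
3 → replaces 5 → [3, 9, 15]
5 → replaces 9 → [3, 5, 15]
22 → extends → [3, 5, 15, 22]
25 → extends → [3, 5, 15, 22, 25]
20 → replaces 22 → [3, 5, 15, 20, 25]
18 → replaces 20 → [3, 5, 15, 18, 25]
Length 5; one witness is 8, 9, 15, 22, 25.

8, 9, 15, 22, 25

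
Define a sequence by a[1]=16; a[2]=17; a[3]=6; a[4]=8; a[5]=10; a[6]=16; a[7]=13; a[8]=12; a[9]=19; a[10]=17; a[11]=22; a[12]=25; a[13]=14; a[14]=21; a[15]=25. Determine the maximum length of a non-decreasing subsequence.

8

Track the smallest tail for each achievable length (allowing ties):
16 → extends → [16]
17 → extends → [16, 17]
6 → replaces 16 → [6, 17]
8 → replaces 17 → [6, 8]
10 → extends → [6, 8, 10]
16 → extends → [6, 8, 10, 16]
13 → replaces 16 → [6, 8, 10, 13]
12 → replaces 13 → [6, 8, 10, 12]
19 → extends → [6, 8, 10, 12, 19]
17 → replaces 19 → [6, 8, 10, 12, 17]
22 → extends → [6, 8, 10, 12, 17, 22]
25 → extends → [6, 8, 10, 12, 17, 22, 25]
14 → replaces 17 → [6, 8, 10, 12, 14, 22, 25]
21 → replaces 22 → [6, 8, 10, 12, 14, 21, 25]
25 → extends → [6, 8, 10, 12, 14, 21, 25, 25]
Eight tails, so the longest non-decreasing subsequence has length 8 (e.g. 6, 8, 10, 16, 19, 22, 25, 25).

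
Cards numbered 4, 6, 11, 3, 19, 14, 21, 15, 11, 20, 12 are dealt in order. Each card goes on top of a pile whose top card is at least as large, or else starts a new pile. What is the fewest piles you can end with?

The minimum number of non-increasing subsequences covering a sequence equals the length of its longest strictly increasing subsequence.
LIS length is 6 (e.g. 4, 6, 11, 14, 15, 20), so 6 piles are needed.

6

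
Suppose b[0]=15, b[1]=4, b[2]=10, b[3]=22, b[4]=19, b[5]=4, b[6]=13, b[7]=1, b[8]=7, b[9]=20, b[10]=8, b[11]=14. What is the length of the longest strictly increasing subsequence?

4

Track the smallest tail for each achievable length (strict):
15 → extends → [15]
4 → replaces 15 → [4]
10 → extends → [4, 10]
22 → extends → [4, 10, 22]
19 → replaces 22 → [4, 10, 19]
4 → already a tail → [4, 10, 19]
13 → replaces 19 → [4, 10, 13]
1 → replaces 4 → [1, 10, 13]
7 → replaces 10 → [1, 7, 13]
20 → extends → [1, 7, 13, 20]
8 → replaces 13 → [1, 7, 8, 20]
14 → replaces 20 → [1, 7, 8, 14]
Four tails, so the longest strictly increasing subsequence has length 4 (e.g. 4, 10, 19, 20).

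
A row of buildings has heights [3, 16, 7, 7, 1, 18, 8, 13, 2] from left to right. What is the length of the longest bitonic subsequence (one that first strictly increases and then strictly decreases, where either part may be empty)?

inc[i] = longest strictly increasing subsequence ending at i; dec[i] = longest strictly decreasing subsequence starting at i:
i:      1  2  3  4  5  6  7  8  9
a[i]:   3 16  7  7  1 18  8 13  2
inc:    1  2  2  2  1  3  3  4  2
dec:    2  3  2  2  1  3  2  2  1
Best peak at i=6 (value 18): inc=3, dec=3, length 3+3−1 = 5.

5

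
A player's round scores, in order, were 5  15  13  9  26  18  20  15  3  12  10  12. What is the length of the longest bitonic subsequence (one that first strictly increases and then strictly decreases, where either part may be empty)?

inc[i] = longest strictly increasing subsequence ending at i; dec[i] = longest strictly decreasing subsequence starting at i:
i:      1  2  3  4  5  6  7  8  9 10 11 12
a[i]:   5 15 13  9 26 18 20 15  3 12 10 12
inc:    1  2  2  2  3  3  4  3  1  3  3  4
dec:    2  4  3  2  5  4  4  3  1  2  1  1
Best peak at i=5 (value 26): inc=3, dec=5, length 3+5−1 = 7.

7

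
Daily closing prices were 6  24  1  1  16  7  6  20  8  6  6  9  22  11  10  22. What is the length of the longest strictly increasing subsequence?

6

Let dp[i] be the length of the longest such subsequence ending at index i:
i:      1  2  3  4  5  6  7  8  9 10 11 12 13 14 15 16
a[i]:   6 24  1  1 16  7  6 20  8  6  6  9 22 11 10 22
dp:     1  2  1  1  2  2  2  3  3  2  2  4  5  5  5  6
Maximum dp value is 6.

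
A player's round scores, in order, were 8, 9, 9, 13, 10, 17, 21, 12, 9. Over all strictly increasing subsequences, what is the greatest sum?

Let S[i] be the best sum of a strictly increasing subsequence ending at i:
i:      1  2  3  4  5  6  7  8  9
a[i]:   8  9  9 13 10 17 21 12  9
S:      8 17 17 30 27 47 68 39 17
Maximum is 68 (e.g. 8 + 9 + 13 + 17 + 21).

68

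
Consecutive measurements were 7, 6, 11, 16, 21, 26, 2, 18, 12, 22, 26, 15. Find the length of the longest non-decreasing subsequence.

6

Track the smallest tail for each achievable length (allowing ties):
7 → extends → [7]
6 → replaces 7 → [6]
11 → extends → [6, 11]
16 → extends → [6, 11, 16]
21 → extends → [6, 11, 16, 21]
26 → extends → [6, 11, 16, 21, 26]
2 → replaces 6 → [2, 11, 16, 21, 26]
18 → replaces 21 → [2, 11, 16, 18, 26]
12 → replaces 16 → [2, 11, 12, 18, 26]
22 → replaces 26 → [2, 11, 12, 18, 22]
26 → extends → [2, 11, 12, 18, 22, 26]
15 → replaces 18 → [2, 11, 12, 15, 22, 26]
Six tails, so the longest non-decreasing subsequence has length 6 (e.g. 7, 11, 16, 21, 26, 26).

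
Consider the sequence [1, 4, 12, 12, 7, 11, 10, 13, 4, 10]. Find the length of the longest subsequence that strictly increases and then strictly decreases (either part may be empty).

6

inc[i] = longest strictly increasing subsequence ending at i; dec[i] = longest strictly decreasing subsequence starting at i:
i:      1  2  3  4  5  6  7  8  9 10
a[i]:   1  4 12 12  7 11 10 13  4 10
inc:    1  2  3  3  3  4  4  5  2  4
dec:    1  1  4  4  2  3  2  2  1  1
Best peak at i=3 (value 12): inc=3, dec=4, length 3+4−1 = 6.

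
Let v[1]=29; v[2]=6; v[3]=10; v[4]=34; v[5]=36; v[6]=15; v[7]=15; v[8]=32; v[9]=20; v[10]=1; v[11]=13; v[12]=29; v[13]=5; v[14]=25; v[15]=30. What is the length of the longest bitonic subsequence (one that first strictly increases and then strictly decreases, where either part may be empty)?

inc[i] = longest strictly increasing subsequence ending at i; dec[i] = longest strictly decreasing subsequence starting at i:
i:      1  2  3  4  5  6  7  8  9 10 11 12 13 14 15
v[i]:  29  6 10 34 36 15 15 32 20  1 13 29  5 25 30
inc:    1  1  2  3  4  3  3  4  4  1  3  5  2  5  6
dec:    4  2  2  5  5  3  3  4  3  1  2  2  1  1  1
Best peak at i=5 (value 36): inc=4, dec=5, length 4+5−1 = 8.

8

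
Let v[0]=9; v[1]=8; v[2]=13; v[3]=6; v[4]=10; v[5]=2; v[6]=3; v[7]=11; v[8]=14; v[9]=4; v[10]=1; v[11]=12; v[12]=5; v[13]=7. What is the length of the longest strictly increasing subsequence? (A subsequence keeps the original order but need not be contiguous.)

5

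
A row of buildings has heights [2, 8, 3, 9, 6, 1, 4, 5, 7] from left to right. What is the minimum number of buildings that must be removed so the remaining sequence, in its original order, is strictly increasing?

Fewest deletions = n − (longest strictly increasing subsequence).
i:     1 2 3 4 5 6 7 8 9
a[i]:  2 8 3 9 6 1 4 5 7
dp:    1 2 2 3 3 1 3 4 5
max dp = 5, so deletions = 9 − 5 = 4.

4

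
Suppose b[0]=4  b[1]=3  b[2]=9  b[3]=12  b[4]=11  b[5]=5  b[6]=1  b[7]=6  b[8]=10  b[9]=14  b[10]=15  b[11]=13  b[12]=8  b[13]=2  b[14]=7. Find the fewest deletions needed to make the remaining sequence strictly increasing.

Fewest deletions = n − (longest strictly increasing subsequence).
i:      0  1  2  3  4  5  6  7  8  9 10 11 12 13 14
b[i]:   4  3  9 12 11  5  1  6 10 14 15 13  8  2  7
dp:     1  1  2  3  3  2  1  3  4  5  6  5  4  2  4
max dp = 6, so deletions = 15 − 6 = 9.

9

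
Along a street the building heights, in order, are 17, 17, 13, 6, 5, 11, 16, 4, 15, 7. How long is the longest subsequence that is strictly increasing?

Track the smallest tail for each achievable length (strict):
17 → extends → [17]
17 → already a tail → [17]
13 → replaces 17 → [13]
6 → replaces 13 → [6]
5 → replaces 6 → [5]
11 → extends → [5, 11]
16 → extends → [5, 11, 16]
4 → replaces 5 → [4, 11, 16]
15 → replaces 16 → [4, 11, 15]
7 → replaces 11 → [4, 7, 15]
Three tails, so the longest strictly increasing subsequence has length 3 (e.g. 6, 11, 16).

3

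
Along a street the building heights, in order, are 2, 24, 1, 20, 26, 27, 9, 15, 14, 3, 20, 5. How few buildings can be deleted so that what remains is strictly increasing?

Fewest deletions = n − (longest strictly increasing subsequence).
i:      1  2  3  4  5  6  7  8  9 10 11 12
a[i]:   2 24  1 20 26 27  9 15 14  3 20  5
dp:     1  2  1  2  3  4  2  3  3  2  4  3
max dp = 4, so deletions = 12 − 4 = 8.

8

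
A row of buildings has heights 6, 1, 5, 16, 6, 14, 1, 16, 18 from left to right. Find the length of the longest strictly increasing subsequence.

Track the smallest tail for each achievable length (strict):
6 → extends → [6]
1 → replaces 6 → [1]
5 → extends → [1, 5]
16 → extends → [1, 5, 16]
6 → replaces 16 → [1, 5, 6]
14 → extends → [1, 5, 6, 14]
1 → already a tail → [1, 5, 6, 14]
16 → extends → [1, 5, 6, 14, 16]
18 → extends → [1, 5, 6, 14, 16, 18]
Six tails, so the longest strictly increasing subsequence has length 6 (e.g. 1, 5, 6, 14, 16, 18).

6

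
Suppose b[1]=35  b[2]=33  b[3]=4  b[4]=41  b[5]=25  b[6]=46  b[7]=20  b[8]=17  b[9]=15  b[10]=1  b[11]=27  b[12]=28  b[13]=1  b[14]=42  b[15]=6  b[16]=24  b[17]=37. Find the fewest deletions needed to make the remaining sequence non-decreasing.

12

Fewest deletions = n − (longest non-decreasing subsequence).
Patience tails:
35 → extends → [35]
33 → replaces 35 → [33]
4 → replaces 33 → [4]
41 → extends → [4, 41]
25 → replaces 41 → [4, 25]
46 → extends → [4, 25, 46]
20 → replaces 25 → [4, 20, 46]
17 → replaces 20 → [4, 17, 46]
15 → replaces 17 → [4, 15, 46]
1 → replaces 4 → [1, 15, 46]
27 → replaces 46 → [1, 15, 27]
28 → extends → [1, 15, 27, 28]
1 → replaces 15 → [1, 1, 27, 28]
42 → extends → [1, 1, 27, 28, 42]
6 → replaces 27 → [1, 1, 6, 28, 42]
24 → replaces 28 → [1, 1, 6, 24, 42]
37 → replaces 42 → [1, 1, 6, 24, 37]
Longest non-decreasing subsequence has length 5, so deletions = 17 − 5 = 12.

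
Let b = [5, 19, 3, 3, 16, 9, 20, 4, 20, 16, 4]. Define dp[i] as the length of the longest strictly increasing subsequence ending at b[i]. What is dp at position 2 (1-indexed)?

2

dp[i] = 1 + max{dp[j] : j<i, b[j]<b[i]} (or 1 if no such j):
i:      1  2  3  4  5  6  7  8  9 10 11
b[i]:   5 19  3  3 16  9 20  4 20 16  4
dp:     1  2  1  1  2  2  3  2  3  3  2
At index 2 the value is 2.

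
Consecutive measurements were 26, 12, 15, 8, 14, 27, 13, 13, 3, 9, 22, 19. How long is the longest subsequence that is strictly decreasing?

5

Negate each value so 'decreasing' becomes 'increasing', then run patience tails on the negated sequence:
-26 → extends → [-26]
-12 → extends → [-26, -12]
-15 → replaces -12 → [-26, -15]
-8 → extends → [-26, -15, -8]
-14 → replaces -8 → [-26, -15, -14]
-27 → replaces -26 → [-27, -15, -14]
-13 → extends → [-27, -15, -14, -13]
-13 → already a tail → [-27, -15, -14, -13]
-3 → extends → [-27, -15, -14, -13, -3]
-9 → replaces -3 → [-27, -15, -14, -13, -9]
-22 → replaces -15 → [-27, -22, -14, -13, -9]
-19 → replaces -14 → [-27, -22, -19, -13, -9]
Five tails, so the longest strictly decreasing subsequence of the original has length 5.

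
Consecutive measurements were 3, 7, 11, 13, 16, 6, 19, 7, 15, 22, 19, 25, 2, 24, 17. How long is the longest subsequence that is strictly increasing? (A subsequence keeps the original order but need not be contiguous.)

8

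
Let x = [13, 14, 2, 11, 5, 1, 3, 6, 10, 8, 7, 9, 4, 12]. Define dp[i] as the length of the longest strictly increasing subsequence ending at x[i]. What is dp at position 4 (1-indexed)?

dp[i] = 1 + max{dp[j] : j<i, x[j]<x[i]} (or 1 if no such j):
i:      1  2  3  4  5  6  7  8  9 10 11 12 13 14
x[i]:  13 14  2 11  5  1  3  6 10  8  7  9  4 12
dp:     1  2  1  2  2  1  2  3  4  4  4  5  3  6
At index 4 the value is 2.

2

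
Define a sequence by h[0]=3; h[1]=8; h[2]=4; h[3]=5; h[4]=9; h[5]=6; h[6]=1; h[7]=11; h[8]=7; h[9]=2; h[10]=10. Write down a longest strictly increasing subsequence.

3, 4, 5, 6, 7, 10

Patience tails give the LIS length; then backtrack through the dp parents:
3 → extends → [3]
8 → extends → [3, 8]
4 → replaces 8 → [3, 4]
5 → extends → [3, 4, 5]
9 → extends → [3, 4, 5, 9]
6 → replaces 9 → [3, 4, 5, 6]
1 → replaces 3 → [1, 4, 5, 6]
11 → extends → [1, 4, 5, 6, 11]
7 → replaces 11 → [1, 4, 5, 6, 7]
2 → replaces 4 → [1, 2, 5, 6, 7]
10 → extends → [1, 2, 5, 6, 7, 10]
Length 6; one witness is 3, 4, 5, 6, 7, 10.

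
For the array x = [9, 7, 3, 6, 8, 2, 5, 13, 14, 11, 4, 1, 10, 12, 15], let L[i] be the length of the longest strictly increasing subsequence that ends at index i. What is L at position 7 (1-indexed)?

2

dp[i] = 1 + max{dp[j] : j<i, x[j]<x[i]} (or 1 if no such j):
i:      1  2  3  4  5  6  7  8  9 10 11 12 13 14 15
x[i]:   9  7  3  6  8  2  5 13 14 11  4  1 10 12 15
dp:     1  1  1  2  3  1  2  4  5  4  2  1  4  5  6
At index 7 the value is 2.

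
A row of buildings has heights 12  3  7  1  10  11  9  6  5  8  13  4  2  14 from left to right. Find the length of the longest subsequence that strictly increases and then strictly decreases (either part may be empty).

inc[i] = longest strictly increasing subsequence ending at i; dec[i] = longest strictly decreasing subsequence starting at i:
i:      1  2  3  4  5  6  7  8  9 10 11 12 13 14
a[i]:  12  3  7  1 10 11  9  6  5  8 13  4  2 14
inc:    1  1  2  1  3  4  3  2  2  3  5  2  2  6
dec:    7  2  5  1  6  6  5  4  3  3  3  2  1  1
Best peak at i=6 (value 11): inc=4, dec=6, length 4+6−1 = 9.

9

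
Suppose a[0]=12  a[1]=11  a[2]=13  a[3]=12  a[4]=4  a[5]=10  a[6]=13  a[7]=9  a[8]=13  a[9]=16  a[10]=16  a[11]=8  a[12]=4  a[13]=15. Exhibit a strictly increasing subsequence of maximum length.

Patience tails give the LIS length; then backtrack through the dp parents:
12 → extends → [12]
11 → replaces 12 → [11]
13 → extends → [11, 13]
12 → replaces 13 → [11, 12]
4 → replaces 11 → [4, 12]
10 → replaces 12 → [4, 10]
13 → extends → [4, 10, 13]
9 → replaces 10 → [4, 9, 13]
13 → already a tail → [4, 9, 13]
16 → extends → [4, 9, 13, 16]
16 → already a tail → [4, 9, 13, 16]
8 → replaces 9 → [4, 8, 13, 16]
4 → already a tail → [4, 8, 13, 16]
15 → replaces 16 → [4, 8, 13, 15]
Length 4; one witness is 11, 12, 13, 16.

11, 12, 13, 16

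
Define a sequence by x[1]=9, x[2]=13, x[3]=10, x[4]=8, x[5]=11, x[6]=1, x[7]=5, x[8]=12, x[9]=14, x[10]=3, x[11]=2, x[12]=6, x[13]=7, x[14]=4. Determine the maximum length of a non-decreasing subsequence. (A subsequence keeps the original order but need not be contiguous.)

5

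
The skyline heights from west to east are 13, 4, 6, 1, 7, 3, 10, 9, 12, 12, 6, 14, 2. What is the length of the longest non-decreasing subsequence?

Track the smallest tail for each achievable length (allowing ties):
13 → extends → [13]
4 → replaces 13 → [4]
6 → extends → [4, 6]
1 → replaces 4 → [1, 6]
7 → extends → [1, 6, 7]
3 → replaces 6 → [1, 3, 7]
10 → extends → [1, 3, 7, 10]
9 → replaces 10 → [1, 3, 7, 9]
12 → extends → [1, 3, 7, 9, 12]
12 → extends → [1, 3, 7, 9, 12, 12]
6 → replaces 7 → [1, 3, 6, 9, 12, 12]
14 → extends → [1, 3, 6, 9, 12, 12, 14]
2 → replaces 3 → [1, 2, 6, 9, 12, 12, 14]
Seven tails, so the longest non-decreasing subsequence has length 7 (e.g. 4, 6, 7, 10, 12, 12, 14).

7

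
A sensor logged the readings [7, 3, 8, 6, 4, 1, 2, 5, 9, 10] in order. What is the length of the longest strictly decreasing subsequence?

4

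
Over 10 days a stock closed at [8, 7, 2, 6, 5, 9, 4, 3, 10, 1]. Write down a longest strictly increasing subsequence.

Patience tails give the LIS length; then backtrack through the dp parents:
8 → extends → [8]
7 → replaces 8 → [7]
2 → replaces 7 → [2]
6 → extends → [2, 6]
5 → replaces 6 → [2, 5]
9 → extends → [2, 5, 9]
4 → replaces 5 → [2, 4, 9]
3 → replaces 4 → [2, 3, 9]
10 → extends → [2, 3, 9, 10]
1 → replaces 2 → [1, 3, 9, 10]
Length 4; one witness is 2, 6, 9, 10.

2, 6, 9, 10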